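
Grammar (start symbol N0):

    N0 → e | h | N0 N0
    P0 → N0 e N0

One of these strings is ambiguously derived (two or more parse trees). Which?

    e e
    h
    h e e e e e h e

e e: 1 tree
h: 1 tree
h e e e e e h e: 429 trees

h e e e e e h e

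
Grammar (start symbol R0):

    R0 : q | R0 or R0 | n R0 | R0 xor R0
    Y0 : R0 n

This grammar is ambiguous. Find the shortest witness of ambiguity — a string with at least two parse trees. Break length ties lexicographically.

n q or q

length 1: no string has ≥2 trees
length 2: no string has ≥2 trees
length 3: no string has ≥2 trees
length 4: n q or q has 2 parse trees

Two derivations of n q or q:
  R0 ⇒ R0 or R0 ⇒ n R0 or R0 ⇒ n q or R0 ⇒ n q or q
  R0 ⇒ n R0 ⇒ n R0 or R0 ⇒ n q or R0 ⇒ n q or q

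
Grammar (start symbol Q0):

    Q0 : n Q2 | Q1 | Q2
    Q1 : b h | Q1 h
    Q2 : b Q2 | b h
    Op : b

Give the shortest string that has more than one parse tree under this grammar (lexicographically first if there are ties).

b h

length 2: b h has 2 parse trees

Two derivations of b h:
  Q0 ⇒ Q1 ⇒ b h
  Q0 ⇒ Q2 ⇒ b h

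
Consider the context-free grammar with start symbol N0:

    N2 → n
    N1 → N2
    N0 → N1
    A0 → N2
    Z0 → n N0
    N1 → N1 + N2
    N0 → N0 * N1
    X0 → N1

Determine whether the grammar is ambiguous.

Unambiguous

(Z0, A0, X0 are unreachable from N0, so their rules don't affect L(N0).) The grammar is stratified — N0 handles '*' (left-recursive), N1 handles '+', N2 atoms. Each operator has a fixed associativity and precedence level, so every string has one parse.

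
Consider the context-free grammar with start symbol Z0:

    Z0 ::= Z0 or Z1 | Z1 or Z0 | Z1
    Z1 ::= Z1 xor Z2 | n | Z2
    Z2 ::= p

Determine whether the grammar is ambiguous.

Witness: n or n

Derivation 1: Z0 ⇒ Z0 or Z1 ⇒ Z1 or Z1 ⇒ n or Z1 ⇒ n or n
Derivation 2: Z0 ⇒ Z1 or Z0 ⇒ n or Z0 ⇒ n or Z1 ⇒ n or n

Two distinct leftmost derivations for the same string.

Ambiguous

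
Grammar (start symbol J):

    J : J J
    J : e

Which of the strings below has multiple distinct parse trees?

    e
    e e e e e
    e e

e: 1 tree
e e e e e: 14 trees
e e: 1 tree

e e e e e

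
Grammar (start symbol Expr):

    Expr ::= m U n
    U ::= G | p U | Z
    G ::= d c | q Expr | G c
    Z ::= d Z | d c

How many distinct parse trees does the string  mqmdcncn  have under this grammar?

2

Parse trees for mqmdcncn:
  [Expr m [U [G [G q [Expr m [U [G d c]] n]] c]] n]
  [Expr m [U [G [G q [Expr m [U [Z d c]] n]] c]] n]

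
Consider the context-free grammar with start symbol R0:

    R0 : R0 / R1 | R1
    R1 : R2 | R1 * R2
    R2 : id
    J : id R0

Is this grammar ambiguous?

(J is unreachable from R0, so its rules don't affect L(R0).) R0 → R0 / R1 | R1  ;  R1 → R1 * R2 | R2  — a left-associative chain with R2 at the bottom. Each string factors uniquely by precedence.

Unambiguous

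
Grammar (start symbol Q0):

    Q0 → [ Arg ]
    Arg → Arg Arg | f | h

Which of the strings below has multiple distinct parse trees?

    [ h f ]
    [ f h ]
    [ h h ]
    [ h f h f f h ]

[ h f h f f h ]

[ h f ]: 1 tree
[ f h ]: 1 tree
[ h h ]: 1 tree
[ h f h f f h ]: 42 trees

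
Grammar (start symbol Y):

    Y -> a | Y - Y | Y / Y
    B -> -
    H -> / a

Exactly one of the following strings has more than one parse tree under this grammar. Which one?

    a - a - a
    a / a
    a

a - a - a

a - a - a: 2 trees
a / a: 1 tree
a: 1 tree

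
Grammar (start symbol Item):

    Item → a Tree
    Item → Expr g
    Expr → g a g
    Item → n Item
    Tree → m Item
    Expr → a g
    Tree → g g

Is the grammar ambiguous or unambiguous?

Ambiguous

Witness: a g g

Derivation 1: Item ⇒ a Tree ⇒ a g g
Derivation 2: Item ⇒ Expr g ⇒ a g g

Two distinct leftmost derivations for the same string.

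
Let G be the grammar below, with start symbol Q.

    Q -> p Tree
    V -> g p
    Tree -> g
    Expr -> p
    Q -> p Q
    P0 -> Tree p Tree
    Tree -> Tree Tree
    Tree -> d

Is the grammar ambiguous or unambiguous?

Witness: p d d d

Derivation 1: Q ⇒ p Tree ⇒ p Tree Tree ⇒ p Tree Tree Tree ⇒ p d Tree Tree ⇒ p d d Tree ⇒ p d d d
Derivation 2: Q ⇒ p Tree ⇒ p Tree Tree ⇒ p d Tree ⇒ p d Tree Tree ⇒ p d d Tree ⇒ p d d d

Two distinct leftmost derivations for the same string.

Ambiguous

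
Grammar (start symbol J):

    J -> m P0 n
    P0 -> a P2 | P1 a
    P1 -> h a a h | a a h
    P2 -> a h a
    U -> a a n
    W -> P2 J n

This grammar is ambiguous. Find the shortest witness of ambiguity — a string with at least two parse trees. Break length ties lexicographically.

length 6: m a a h a n has 2 parse trees

Two derivations of m a a h a n:
  J ⇒ m P0 n ⇒ m a P2 n ⇒ m a a h a n
  J ⇒ m P0 n ⇒ m P1 a n ⇒ m a a h a n

m a a h a n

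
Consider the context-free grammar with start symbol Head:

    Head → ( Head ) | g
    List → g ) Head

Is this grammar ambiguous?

Unambiguous

Only Head is reachable from Head; ignoring the rest: Each string is a nest of matched brackets around a single atom. An opening bracket forces the recursive rule; an atom forces the base rule.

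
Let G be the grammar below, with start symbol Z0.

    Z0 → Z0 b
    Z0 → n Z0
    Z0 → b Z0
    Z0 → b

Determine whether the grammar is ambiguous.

Witness: b b

Derivation 1: Z0 ⇒ Z0 b ⇒ b b
Derivation 2: Z0 ⇒ b Z0 ⇒ b b

Two distinct leftmost derivations for the same string.

Ambiguous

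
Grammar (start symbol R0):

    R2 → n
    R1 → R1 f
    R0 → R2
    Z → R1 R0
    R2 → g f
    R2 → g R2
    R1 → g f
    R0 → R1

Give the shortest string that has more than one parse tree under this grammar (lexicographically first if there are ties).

length 1: no string has ≥2 trees
length 2: g f has 2 parse trees

Two derivations of g f:
  R0 ⇒ R2 ⇒ g f
  R0 ⇒ R1 ⇒ g f

g f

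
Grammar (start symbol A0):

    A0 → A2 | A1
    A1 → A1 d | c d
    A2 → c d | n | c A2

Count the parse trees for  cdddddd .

Parse trees for cdddddd:
  [A0 [A1 [A1 [A1 [A1 [A1 [A1 c d] d] d] d] d] d]]

1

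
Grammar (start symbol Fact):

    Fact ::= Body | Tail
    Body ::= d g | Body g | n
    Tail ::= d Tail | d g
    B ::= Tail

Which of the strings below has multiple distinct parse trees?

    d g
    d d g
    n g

d g: 2 trees
d d g: 1 tree
n g: 1 tree

d g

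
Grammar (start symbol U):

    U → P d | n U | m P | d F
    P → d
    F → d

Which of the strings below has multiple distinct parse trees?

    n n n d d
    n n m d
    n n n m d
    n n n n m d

n n n d d

n n n d d: 2 trees
n n m d: 1 tree
n n n m d: 1 tree
n n n n m d: 1 tree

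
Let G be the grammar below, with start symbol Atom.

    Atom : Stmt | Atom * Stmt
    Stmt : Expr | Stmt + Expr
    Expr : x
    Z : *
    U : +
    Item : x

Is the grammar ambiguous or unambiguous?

Only Atom, Stmt, Expr are reachable from Atom; ignoring the rest: The grammar is stratified — Atom handles '*' (left-recursive), Stmt handles '+', Expr atoms. Each operator has a fixed associativity and precedence level, so every string has one parse.

Unambiguous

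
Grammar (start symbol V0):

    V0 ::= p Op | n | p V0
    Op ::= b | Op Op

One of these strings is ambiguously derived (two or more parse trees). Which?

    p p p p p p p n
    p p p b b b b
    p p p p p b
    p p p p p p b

p p p b b b b

p p p p p p p n: 1 tree
p p p b b b b: 5 trees
p p p p p b: 1 tree
p p p p p p b: 1 tree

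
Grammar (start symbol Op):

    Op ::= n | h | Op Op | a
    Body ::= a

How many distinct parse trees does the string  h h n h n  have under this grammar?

Parse trees for h h n h n (showing first 6 of 14):
  [Op [Op h] [Op [Op h] [Op [Op n] [Op [Op h] [Op n]]]]]
  [Op [Op h] [Op [Op h] [Op [Op [Op n] [Op h]] [Op n]]]]
  [Op [Op h] [Op [Op [Op h] [Op n]] [Op [Op h] [Op n]]]]
  [Op [Op h] [Op [Op [Op h] [Op [Op n] [Op h]]] [Op n]]]
  [Op [Op h] [Op [Op [Op [Op h] [Op n]] [Op h]] [Op n]]]
  [Op [Op [Op h] [Op h]] [Op [Op n] [Op [Op h] [Op n]]]]

14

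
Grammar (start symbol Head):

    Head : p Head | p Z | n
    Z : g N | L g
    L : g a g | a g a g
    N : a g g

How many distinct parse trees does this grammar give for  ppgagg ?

Parse trees for ppgagg:
  [Head p [Head p [Z g [N a g g]]]]
  [Head p [Head p [Z [L g a g] g]]]

2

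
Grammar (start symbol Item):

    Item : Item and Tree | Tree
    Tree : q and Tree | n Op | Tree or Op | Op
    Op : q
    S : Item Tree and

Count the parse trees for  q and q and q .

4

Parse trees for q and q and q:
  [Item [Item [Tree [Op q]]] and [Tree q and [Tree [Op q]]]]
  [Item [Item [Item [Tree [Op q]]] and [Tree [Op q]]] and [Tree [Op q]]]
  [Item [Item [Tree q and [Tree [Op q]]]] and [Tree [Op q]]]
  [Item [Tree q and [Tree q and [Tree [Op q]]]]]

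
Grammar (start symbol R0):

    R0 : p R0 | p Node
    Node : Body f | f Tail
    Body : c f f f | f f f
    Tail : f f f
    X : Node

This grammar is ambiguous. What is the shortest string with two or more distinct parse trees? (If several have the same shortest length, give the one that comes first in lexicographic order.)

p f f f f

length 5: p f f f f has 2 parse trees

Two derivations of p f f f f:
  R0 ⇒ p Node ⇒ p Body f ⇒ p f f f f
  R0 ⇒ p Node ⇒ p f Tail ⇒ p f f f f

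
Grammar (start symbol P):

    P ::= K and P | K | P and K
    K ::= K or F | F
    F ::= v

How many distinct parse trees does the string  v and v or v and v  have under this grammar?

4

Parse trees for v and v or v and v:
  [P [K [F v]] and [P [K [K [F v]] or [F v]] and [P [K [F v]]]]]
  [P [K [F v]] and [P [P [K [K [F v]] or [F v]]] and [K [F v]]]]
  [P [P [K [F v]] and [P [K [K [F v]] or [F v]]]] and [K [F v]]]
  [P [P [P [K [F v]]] and [K [K [F v]] or [F v]]] and [K [F v]]]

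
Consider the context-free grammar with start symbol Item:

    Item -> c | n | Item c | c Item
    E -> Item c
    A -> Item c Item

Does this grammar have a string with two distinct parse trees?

Ambiguous

Witness: c c

Derivation 1: Item ⇒ Item c ⇒ c c
Derivation 2: Item ⇒ c Item ⇒ c c

Two distinct leftmost derivations for the same string.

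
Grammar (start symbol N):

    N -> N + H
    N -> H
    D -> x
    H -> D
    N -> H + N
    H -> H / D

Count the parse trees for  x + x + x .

Parse trees for x + x + x:
  [N [N [N [H [D x]]] + [H [D x]]] + [H [D x]]]
  [N [N [H [D x]] + [N [H [D x]]]] + [H [D x]]]
  [N [H [D x]] + [N [N [H [D x]]] + [H [D x]]]]
  [N [H [D x]] + [N [H [D x]] + [N [H [D x]]]]]

4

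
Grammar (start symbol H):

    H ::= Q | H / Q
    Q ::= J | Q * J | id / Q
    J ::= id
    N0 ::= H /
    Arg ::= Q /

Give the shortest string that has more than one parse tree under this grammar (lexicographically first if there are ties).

length 1: no string has ≥2 trees
length 3: id / id has 2 parse trees

Two derivations of id / id:
  H ⇒ Q ⇒ id / Q ⇒ id / J ⇒ id / id
  H ⇒ H / Q ⇒ Q / Q ⇒ J / Q ⇒ id / Q ⇒ id / J ⇒ id / id

id / id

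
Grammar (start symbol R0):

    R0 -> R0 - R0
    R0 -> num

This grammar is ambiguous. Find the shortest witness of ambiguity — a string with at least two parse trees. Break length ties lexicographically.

length 1: no string has ≥2 trees
length 3: no string has ≥2 trees
length 5: num - num - num has 2 parse trees

Two derivations of num - num - num:
  R0 ⇒ R0 - R0 ⇒ R0 - R0 - R0 ⇒ num - R0 - R0 ⇒ num - num - R0 ⇒ num - num - num
  R0 ⇒ R0 - R0 ⇒ num - R0 ⇒ num - R0 - R0 ⇒ num - num - R0 ⇒ num - num - num

num - num - num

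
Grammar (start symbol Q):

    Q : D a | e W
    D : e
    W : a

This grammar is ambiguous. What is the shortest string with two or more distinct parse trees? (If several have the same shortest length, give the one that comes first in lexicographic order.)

length 2: e a has 2 parse trees

Two derivations of e a:
  Q ⇒ D a ⇒ e a
  Q ⇒ e W ⇒ e a

e a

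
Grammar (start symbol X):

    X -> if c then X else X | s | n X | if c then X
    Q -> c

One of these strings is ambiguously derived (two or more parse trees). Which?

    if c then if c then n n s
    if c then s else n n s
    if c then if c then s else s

if c then if c then s else s

if c then if c then n n s: 1 tree
if c then s else n n s: 1 tree
if c then if c then s else s: 2 trees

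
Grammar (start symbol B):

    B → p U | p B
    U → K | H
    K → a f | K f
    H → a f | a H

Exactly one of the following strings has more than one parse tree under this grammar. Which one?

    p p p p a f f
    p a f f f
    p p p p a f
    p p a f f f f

p p p p a f

p p p p a f f: 1 tree
p a f f f: 1 tree
p p p p a f: 2 trees
p p a f f f f: 1 tree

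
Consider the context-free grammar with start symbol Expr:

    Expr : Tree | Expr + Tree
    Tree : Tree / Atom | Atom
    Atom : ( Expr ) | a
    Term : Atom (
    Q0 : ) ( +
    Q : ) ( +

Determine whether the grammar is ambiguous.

Unambiguous

Only Expr, Tree, Atom are reachable from Expr; ignoring the rest: This is a standard precedence ladder (Expr over Tree over Atom), with each level left-recursive on its own operator ('+' at Expr, '/' at Tree). That structure is LR(1), hence unambiguous.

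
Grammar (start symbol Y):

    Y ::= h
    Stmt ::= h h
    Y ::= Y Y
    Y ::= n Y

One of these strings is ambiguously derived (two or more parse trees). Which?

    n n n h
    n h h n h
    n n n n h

n n n h: 1 tree
n h h n h: 5 trees
n n n n h: 1 tree

n h h n h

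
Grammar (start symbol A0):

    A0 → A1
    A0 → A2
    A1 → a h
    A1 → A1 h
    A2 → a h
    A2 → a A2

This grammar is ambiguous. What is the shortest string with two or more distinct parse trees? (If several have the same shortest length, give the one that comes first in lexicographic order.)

length 2: a h has 2 parse trees

Two derivations of a h:
  A0 ⇒ A1 ⇒ a h
  A0 ⇒ A2 ⇒ a h

a h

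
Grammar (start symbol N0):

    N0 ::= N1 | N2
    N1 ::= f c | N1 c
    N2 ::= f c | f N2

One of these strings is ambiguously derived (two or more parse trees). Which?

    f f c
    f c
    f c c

f f c: 1 tree
f c: 2 trees
f c c: 1 tree

f c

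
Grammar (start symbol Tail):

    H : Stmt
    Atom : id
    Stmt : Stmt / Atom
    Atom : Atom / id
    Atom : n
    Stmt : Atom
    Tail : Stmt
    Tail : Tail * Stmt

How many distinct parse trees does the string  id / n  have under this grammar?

Parse trees for id / n:
  [Tail [Stmt [Stmt [Atom id]] / [Atom n]]]

1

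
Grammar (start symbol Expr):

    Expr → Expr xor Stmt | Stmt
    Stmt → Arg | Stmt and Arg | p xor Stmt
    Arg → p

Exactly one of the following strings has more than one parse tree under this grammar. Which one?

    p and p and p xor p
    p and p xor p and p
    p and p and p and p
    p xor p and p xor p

p xor p and p xor p

p and p and p xor p: 1 tree
p and p xor p and p: 1 tree
p and p and p and p: 1 tree
p xor p and p xor p: 3 trees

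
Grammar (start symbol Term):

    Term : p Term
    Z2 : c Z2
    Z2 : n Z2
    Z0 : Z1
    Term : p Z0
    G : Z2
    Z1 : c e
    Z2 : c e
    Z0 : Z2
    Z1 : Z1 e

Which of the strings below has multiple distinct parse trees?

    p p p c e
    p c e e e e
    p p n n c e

p p p c e

p p p c e: 2 trees
p c e e e e: 1 tree
p p n n c e: 1 tree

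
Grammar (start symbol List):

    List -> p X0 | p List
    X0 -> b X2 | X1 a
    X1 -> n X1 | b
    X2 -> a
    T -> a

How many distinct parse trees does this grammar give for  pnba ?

1

Parse trees for pnba:
  [List p [X0 [X1 n [X1 b]] a]]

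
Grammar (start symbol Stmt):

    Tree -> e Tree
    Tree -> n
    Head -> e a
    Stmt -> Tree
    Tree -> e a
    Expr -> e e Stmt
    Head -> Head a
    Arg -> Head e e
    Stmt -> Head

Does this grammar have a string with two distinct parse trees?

Witness: e a

Derivation 1: Stmt ⇒ Tree ⇒ e a
Derivation 2: Stmt ⇒ Head ⇒ e a

Two distinct leftmost derivations for the same string.

Ambiguous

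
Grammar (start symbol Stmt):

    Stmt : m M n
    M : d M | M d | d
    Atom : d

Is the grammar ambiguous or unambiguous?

Ambiguous

Witness: m d d n

Derivation 1: Stmt ⇒ m M n ⇒ m d M n ⇒ m d d n
Derivation 2: Stmt ⇒ m M n ⇒ m M d n ⇒ m d d n

Two distinct leftmost derivations for the same string.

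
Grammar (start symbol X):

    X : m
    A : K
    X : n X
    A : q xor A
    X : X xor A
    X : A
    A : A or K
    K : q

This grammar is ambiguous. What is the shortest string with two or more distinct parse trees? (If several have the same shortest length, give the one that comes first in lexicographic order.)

q xor q

length 1: no string has ≥2 trees
length 2: no string has ≥2 trees
length 3: q xor q has 2 parse trees

Two derivations of q xor q:
  X ⇒ X xor A ⇒ A xor A ⇒ K xor A ⇒ q xor A ⇒ q xor K ⇒ q xor q
  X ⇒ A ⇒ q xor A ⇒ q xor K ⇒ q xor q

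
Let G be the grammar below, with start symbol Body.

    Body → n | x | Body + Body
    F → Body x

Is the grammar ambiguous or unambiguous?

Ambiguous

Witness: n + n + n

Derivation 1: Body ⇒ Body + Body ⇒ n + Body ⇒ n + Body + Body ⇒ n + n + Body ⇒ n + n + n
Derivation 2: Body ⇒ Body + Body ⇒ Body + Body + Body ⇒ n + Body + Body ⇒ n + n + Body ⇒ n + n + n

Two distinct leftmost derivations for the same string.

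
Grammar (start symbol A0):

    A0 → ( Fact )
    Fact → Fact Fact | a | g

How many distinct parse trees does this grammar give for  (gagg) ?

5

Parse trees for (gagg):
  [A0 ( [Fact [Fact g] [Fact [Fact a] [Fact [Fact g] [Fact g]]]] )]
  [A0 ( [Fact [Fact g] [Fact [Fact [Fact a] [Fact g]] [Fact g]]] )]
  [A0 ( [Fact [Fact [Fact g] [Fact a]] [Fact [Fact g] [Fact g]]] )]
  [A0 ( [Fact [Fact [Fact g] [Fact [Fact a] [Fact g]]] [Fact g]] )]
  [A0 ( [Fact [Fact [Fact [Fact g] [Fact a]] [Fact g]] [Fact g]] )]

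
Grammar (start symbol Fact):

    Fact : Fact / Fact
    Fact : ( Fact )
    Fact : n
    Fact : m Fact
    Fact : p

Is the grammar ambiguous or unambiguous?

Ambiguous

Witness: m n / n

Derivation 1: Fact ⇒ Fact / Fact ⇒ m Fact / Fact ⇒ m n / Fact ⇒ m n / n
Derivation 2: Fact ⇒ m Fact ⇒ m Fact / Fact ⇒ m n / Fact ⇒ m n / n

Two distinct leftmost derivations for the same string.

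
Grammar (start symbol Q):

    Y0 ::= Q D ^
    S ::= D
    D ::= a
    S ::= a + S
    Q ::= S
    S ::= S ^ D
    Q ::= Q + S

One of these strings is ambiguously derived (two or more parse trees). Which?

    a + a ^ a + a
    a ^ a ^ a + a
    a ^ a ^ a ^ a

a + a ^ a + a

a + a ^ a + a: 3 trees
a ^ a ^ a + a: 1 tree
a ^ a ^ a ^ a: 1 tree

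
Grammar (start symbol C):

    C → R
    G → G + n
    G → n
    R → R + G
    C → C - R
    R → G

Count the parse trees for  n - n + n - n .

Parse trees for n - n + n - n:
  [C [C [C [R [G n]]] - [R [R [G n]] + [G n]]] - [R [G n]]]
  [C [C [C [R [G n]]] - [R [G [G n] + n]]] - [R [G n]]]

2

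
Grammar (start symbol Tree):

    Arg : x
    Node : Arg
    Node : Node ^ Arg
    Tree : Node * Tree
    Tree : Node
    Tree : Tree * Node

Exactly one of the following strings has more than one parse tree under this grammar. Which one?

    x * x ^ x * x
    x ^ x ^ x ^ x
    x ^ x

x * x ^ x * x

x * x ^ x * x: 4 trees
x ^ x ^ x ^ x: 1 tree
x ^ x: 1 tree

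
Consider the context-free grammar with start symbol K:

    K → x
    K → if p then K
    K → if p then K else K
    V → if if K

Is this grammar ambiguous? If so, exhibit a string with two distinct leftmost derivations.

Witness: if p then if p then x else x

Derivation 1: K ⇒ if p then K ⇒ if p then if p then K else K ⇒ if p then if p then x else K ⇒ if p then if p then x else x
Derivation 2: K ⇒ if p then K else K ⇒ if p then if p then K else K ⇒ if p then if p then x else K ⇒ if p then if p then x else x

Two distinct leftmost derivations for the same string.

Ambiguous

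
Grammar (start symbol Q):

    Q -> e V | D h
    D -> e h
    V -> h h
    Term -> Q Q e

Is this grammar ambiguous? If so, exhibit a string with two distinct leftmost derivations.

Witness: e h h

Derivation 1: Q ⇒ e V ⇒ e h h
Derivation 2: Q ⇒ D h ⇒ e h h

Two distinct leftmost derivations for the same string.

Ambiguous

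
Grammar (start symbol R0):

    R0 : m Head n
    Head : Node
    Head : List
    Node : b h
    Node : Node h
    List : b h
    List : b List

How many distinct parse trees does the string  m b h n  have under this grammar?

Parse trees for m b h n:
  [R0 m [Head [Node b h]] n]
  [R0 m [Head [List b h]] n]

2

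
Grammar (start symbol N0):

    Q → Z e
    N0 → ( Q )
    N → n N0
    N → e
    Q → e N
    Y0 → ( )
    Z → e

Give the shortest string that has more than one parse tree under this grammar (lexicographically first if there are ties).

length 4: ( e e ) has 2 parse trees

Two derivations of ( e e ):
  N0 ⇒ ( Q ) ⇒ ( Z e ) ⇒ ( e e )
  N0 ⇒ ( Q ) ⇒ ( e N ) ⇒ ( e e )

( e e )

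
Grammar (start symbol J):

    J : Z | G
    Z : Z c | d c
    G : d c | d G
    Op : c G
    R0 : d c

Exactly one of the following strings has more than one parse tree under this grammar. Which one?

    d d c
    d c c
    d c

d d c: 1 tree
d c c: 1 tree
d c: 2 trees

d c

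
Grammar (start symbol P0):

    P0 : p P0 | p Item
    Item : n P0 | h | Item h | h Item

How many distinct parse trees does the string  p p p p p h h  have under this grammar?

2

Parse trees for p p p p p h h:
  [P0 p [P0 p [P0 p [P0 p [P0 p [Item [Item h] h]]]]]]
  [P0 p [P0 p [P0 p [P0 p [P0 p [Item h [Item h]]]]]]]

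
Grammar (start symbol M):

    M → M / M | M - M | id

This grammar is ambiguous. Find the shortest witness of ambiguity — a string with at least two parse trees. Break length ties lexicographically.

id - id - id

length 1: no string has ≥2 trees
length 3: no string has ≥2 trees
length 5: id - id - id has 2 parse trees

Two derivations of id - id - id:
  M ⇒ M - M ⇒ M - M - M ⇒ id - M - M ⇒ id - id - M ⇒ id - id - id
  M ⇒ M - M ⇒ id - M ⇒ id - M - M ⇒ id - id - M ⇒ id - id - id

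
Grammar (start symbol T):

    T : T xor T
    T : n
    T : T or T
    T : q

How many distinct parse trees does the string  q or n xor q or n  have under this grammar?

5

Parse trees for q or n xor q or n:
  [T [T [T q] or [T n]] xor [T [T q] or [T n]]]
  [T [T q] or [T [T n] xor [T [T q] or [T n]]]]
  [T [T q] or [T [T [T n] xor [T q]] or [T n]]]
  [T [T [T [T q] or [T n]] xor [T q]] or [T n]]
  [T [T [T q] or [T [T n] xor [T q]]] or [T n]]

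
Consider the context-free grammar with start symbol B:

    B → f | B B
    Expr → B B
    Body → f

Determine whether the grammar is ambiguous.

Ambiguous

Witness: f f f

Derivation 1: B ⇒ B B ⇒ f B ⇒ f B B ⇒ f f B ⇒ f f f
Derivation 2: B ⇒ B B ⇒ B B B ⇒ f B B ⇒ f f B ⇒ f f f

Two distinct leftmost derivations for the same string.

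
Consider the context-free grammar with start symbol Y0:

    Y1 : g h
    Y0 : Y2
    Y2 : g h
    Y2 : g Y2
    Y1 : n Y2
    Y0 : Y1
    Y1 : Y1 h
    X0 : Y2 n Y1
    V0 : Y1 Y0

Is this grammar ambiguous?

Witness: g h

Derivation 1: Y0 ⇒ Y2 ⇒ g h
Derivation 2: Y0 ⇒ Y1 ⇒ g h

Two distinct leftmost derivations for the same string.

Ambiguous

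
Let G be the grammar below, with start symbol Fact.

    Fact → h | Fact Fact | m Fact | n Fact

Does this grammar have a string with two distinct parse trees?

Witness: h h h

Derivation 1: Fact ⇒ Fact Fact ⇒ h Fact ⇒ h Fact Fact ⇒ h h Fact ⇒ h h h
Derivation 2: Fact ⇒ Fact Fact ⇒ Fact Fact Fact ⇒ h Fact Fact ⇒ h h Fact ⇒ h h h

Two distinct leftmost derivations for the same string.

Ambiguous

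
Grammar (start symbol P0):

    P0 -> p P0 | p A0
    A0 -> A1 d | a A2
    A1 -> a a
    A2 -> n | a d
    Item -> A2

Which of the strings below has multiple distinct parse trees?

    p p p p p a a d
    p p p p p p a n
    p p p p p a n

p p p p p a a d

p p p p p a a d: 2 trees
p p p p p p a n: 1 tree
p p p p p a n: 1 tree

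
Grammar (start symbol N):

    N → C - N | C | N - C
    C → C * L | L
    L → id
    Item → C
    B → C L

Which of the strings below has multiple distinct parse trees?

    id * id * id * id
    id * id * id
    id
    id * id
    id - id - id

id - id - id

id * id * id * id: 1 tree
id * id * id: 1 tree
id: 1 tree
id * id: 1 tree
id - id - id: 4 trees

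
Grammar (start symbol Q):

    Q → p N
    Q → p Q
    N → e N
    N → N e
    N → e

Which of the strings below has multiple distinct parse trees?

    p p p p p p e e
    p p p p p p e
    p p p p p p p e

p p p p p p e e: 2 trees
p p p p p p e: 1 tree
p p p p p p p e: 1 tree

p p p p p p e e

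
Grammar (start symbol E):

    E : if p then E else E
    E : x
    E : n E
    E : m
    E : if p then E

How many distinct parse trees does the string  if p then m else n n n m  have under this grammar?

Parse trees for if p then m else n n n m:
  [E if p then [E m] else [E n [E n [E n [E m]]]]]

1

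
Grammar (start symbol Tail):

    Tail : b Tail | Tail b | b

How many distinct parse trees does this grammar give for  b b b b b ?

Parse trees for b b b b b (showing first 6 of 16):
  [Tail b [Tail b [Tail b [Tail b [Tail b]]]]]
  [Tail b [Tail b [Tail b [Tail [Tail b] b]]]]
  [Tail b [Tail b [Tail [Tail b [Tail b]] b]]]
  [Tail b [Tail b [Tail [Tail [Tail b] b] b]]]
  [Tail b [Tail [Tail b [Tail b [Tail b]]] b]]
  [Tail b [Tail [Tail b [Tail [Tail b] b]] b]]

16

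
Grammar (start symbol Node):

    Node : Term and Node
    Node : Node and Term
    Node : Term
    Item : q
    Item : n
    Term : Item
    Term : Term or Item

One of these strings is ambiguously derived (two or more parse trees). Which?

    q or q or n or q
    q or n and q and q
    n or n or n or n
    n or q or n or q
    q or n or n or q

q or n and q and q

q or q or n or q: 1 tree
q or n and q and q: 4 trees
n or n or n or n: 1 tree
n or q or n or q: 1 tree
q or n or n or q: 1 tree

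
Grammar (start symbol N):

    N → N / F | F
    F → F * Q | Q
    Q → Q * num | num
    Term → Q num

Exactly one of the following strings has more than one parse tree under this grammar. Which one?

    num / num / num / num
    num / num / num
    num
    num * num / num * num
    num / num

num / num / num / num: 1 tree
num / num / num: 1 tree
num: 1 tree
num * num / num * num: 4 trees
num / num: 1 tree

num * num / num * num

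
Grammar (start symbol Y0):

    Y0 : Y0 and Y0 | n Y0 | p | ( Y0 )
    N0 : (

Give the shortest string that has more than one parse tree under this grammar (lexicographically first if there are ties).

length 1: no string has ≥2 trees
length 2: no string has ≥2 trees
length 3: no string has ≥2 trees
length 4: n p and p has 2 parse trees

Two derivations of n p and p:
  Y0 ⇒ Y0 and Y0 ⇒ n Y0 and Y0 ⇒ n p and Y0 ⇒ n p and p
  Y0 ⇒ n Y0 ⇒ n Y0 and Y0 ⇒ n p and Y0 ⇒ n p and p

n p and p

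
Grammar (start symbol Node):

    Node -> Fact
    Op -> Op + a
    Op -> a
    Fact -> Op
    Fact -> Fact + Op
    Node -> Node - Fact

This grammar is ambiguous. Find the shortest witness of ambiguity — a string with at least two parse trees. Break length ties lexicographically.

a + a

length 1: no string has ≥2 trees
length 3: a + a has 2 parse trees

Two derivations of a + a:
  Node ⇒ Fact ⇒ Op ⇒ Op + a ⇒ a + a
  Node ⇒ Fact ⇒ Fact + Op ⇒ Op + Op ⇒ a + Op ⇒ a + a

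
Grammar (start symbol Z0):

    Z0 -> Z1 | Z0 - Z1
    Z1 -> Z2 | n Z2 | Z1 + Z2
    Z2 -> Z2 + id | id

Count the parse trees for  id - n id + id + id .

4

Parse trees for id - n id + id + id:
  [Z0 [Z0 [Z1 [Z2 id]]] - [Z1 n [Z2 [Z2 [Z2 id] + id] + id]]]
  [Z0 [Z0 [Z1 [Z2 id]]] - [Z1 [Z1 n [Z2 id]] + [Z2 [Z2 id] + id]]]
  [Z0 [Z0 [Z1 [Z2 id]]] - [Z1 [Z1 n [Z2 [Z2 id] + id]] + [Z2 id]]]
  [Z0 [Z0 [Z1 [Z2 id]]] - [Z1 [Z1 [Z1 n [Z2 id]] + [Z2 id]] + [Z2 id]]]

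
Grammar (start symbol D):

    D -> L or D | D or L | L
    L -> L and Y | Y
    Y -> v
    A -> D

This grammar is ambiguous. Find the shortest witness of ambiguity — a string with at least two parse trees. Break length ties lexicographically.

v or v

length 1: no string has ≥2 trees
length 3: v or v has 2 parse trees

Two derivations of v or v:
  D ⇒ L or D ⇒ Y or D ⇒ v or D ⇒ v or L ⇒ v or Y ⇒ v or v
  D ⇒ D or L ⇒ L or L ⇒ Y or L ⇒ v or L ⇒ v or Y ⇒ v or v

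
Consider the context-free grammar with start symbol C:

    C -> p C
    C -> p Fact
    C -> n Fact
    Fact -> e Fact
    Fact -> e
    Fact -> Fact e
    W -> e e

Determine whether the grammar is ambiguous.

Witness: n e e

Derivation 1: C ⇒ n Fact ⇒ n e Fact ⇒ n e e
Derivation 2: C ⇒ n Fact ⇒ n Fact e ⇒ n e e

Two distinct leftmost derivations for the same string.

Ambiguous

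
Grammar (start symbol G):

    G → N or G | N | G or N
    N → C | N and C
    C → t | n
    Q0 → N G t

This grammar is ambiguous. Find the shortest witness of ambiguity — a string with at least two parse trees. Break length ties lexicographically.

length 1: no string has ≥2 trees
length 3: n or n has 2 parse trees

Two derivations of n or n:
  G ⇒ N or G ⇒ C or G ⇒ n or G ⇒ n or N ⇒ n or C ⇒ n or n
  G ⇒ G or N ⇒ N or N ⇒ C or N ⇒ n or N ⇒ n or C ⇒ n or n

n or n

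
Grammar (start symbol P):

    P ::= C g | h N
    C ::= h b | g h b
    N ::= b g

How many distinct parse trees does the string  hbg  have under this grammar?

Parse trees for hbg:
  [P [C h b] g]
  [P h [N b g]]

2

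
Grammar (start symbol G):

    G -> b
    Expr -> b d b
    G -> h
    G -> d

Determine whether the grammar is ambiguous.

(Expr is unreachable from G, so its rules don't affect L(G).) Each reachable nonterminal has at most one production per leading terminal, and all productions are right-linear; the derivation is determined token-by-token.

Unambiguous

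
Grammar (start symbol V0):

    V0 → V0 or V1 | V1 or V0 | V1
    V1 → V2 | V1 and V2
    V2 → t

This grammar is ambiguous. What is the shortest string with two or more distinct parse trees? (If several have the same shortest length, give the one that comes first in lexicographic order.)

length 1: no string has ≥2 trees
length 3: t or t has 2 parse trees

Two derivations of t or t:
  V0 ⇒ V0 or V1 ⇒ V1 or V1 ⇒ V2 or V1 ⇒ t or V1 ⇒ t or V2 ⇒ t or t
  V0 ⇒ V1 or V0 ⇒ V2 or V0 ⇒ t or V0 ⇒ t or V1 ⇒ t or V2 ⇒ t or t

t or t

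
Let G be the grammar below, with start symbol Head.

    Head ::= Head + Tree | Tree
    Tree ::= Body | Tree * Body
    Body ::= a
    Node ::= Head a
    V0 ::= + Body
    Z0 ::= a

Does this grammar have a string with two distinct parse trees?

Only Head, Tree, Body are reachable from Head; ignoring the rest: This is a standard precedence ladder (Head over Tree over Body), with each level left-recursive on its own operator ('+' at Head, '*' at Tree). That structure is LR(1), hence unambiguous.

Unambiguous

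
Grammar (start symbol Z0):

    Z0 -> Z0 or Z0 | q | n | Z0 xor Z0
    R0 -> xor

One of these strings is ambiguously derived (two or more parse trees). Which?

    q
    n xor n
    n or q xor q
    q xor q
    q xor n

n or q xor q

q: 1 tree
n xor n: 1 tree
n or q xor q: 2 trees
q xor q: 1 tree
q xor n: 1 tree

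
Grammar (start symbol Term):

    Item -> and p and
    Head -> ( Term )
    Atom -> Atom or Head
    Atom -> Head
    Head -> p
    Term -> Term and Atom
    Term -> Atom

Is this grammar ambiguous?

Unambiguous

(Item is unreachable from Term, so its rules don't affect L(Term).) Term → Term and Atom | Atom  ;  Atom → Atom or Head | Head  — a left-associative chain with Head at the bottom. Each string factors uniquely by precedence.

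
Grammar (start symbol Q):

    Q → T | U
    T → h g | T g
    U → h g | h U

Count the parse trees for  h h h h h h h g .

1

Parse trees for h h h h h h h g:
  [Q [U h [U h [U h [U h [U h [U h [U h g]]]]]]]]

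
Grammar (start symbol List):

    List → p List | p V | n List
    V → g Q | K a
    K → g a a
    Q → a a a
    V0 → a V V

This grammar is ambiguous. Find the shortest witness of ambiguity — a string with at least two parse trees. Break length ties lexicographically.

p g a a a

length 5: p g a a a has 2 parse trees

Two derivations of p g a a a:
  List ⇒ p V ⇒ p g Q ⇒ p g a a a
  List ⇒ p V ⇒ p K a ⇒ p g a a a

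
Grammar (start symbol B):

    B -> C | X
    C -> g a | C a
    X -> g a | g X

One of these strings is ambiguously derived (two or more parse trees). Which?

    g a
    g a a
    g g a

g a

g a: 2 trees
g a a: 1 tree
g g a: 1 tree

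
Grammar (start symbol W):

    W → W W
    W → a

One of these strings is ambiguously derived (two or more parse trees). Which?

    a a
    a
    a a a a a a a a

a a: 1 tree
a: 1 tree
a a a a a a a a: 429 trees

a a a a a a a a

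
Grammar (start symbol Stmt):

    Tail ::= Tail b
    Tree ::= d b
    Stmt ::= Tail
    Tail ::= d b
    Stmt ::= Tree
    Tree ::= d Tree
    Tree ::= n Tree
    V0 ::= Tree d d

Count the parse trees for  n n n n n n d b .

1

Parse trees for n n n n n n d b:
  [Stmt [Tree n [Tree n [Tree n [Tree n [Tree n [Tree n [Tree d b]]]]]]]]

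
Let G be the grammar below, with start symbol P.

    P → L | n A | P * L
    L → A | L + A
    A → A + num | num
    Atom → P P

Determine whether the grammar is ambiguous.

Witness: num + num

Derivation 1: P ⇒ L ⇒ A ⇒ A + num ⇒ num + num
Derivation 2: P ⇒ L ⇒ L + A ⇒ A + A ⇒ num + A ⇒ num + num

Two distinct leftmost derivations for the same string.

Ambiguous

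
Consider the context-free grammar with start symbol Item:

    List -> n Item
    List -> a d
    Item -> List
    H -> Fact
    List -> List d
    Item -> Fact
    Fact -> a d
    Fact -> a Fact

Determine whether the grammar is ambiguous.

Ambiguous

Witness: a d

Derivation 1: Item ⇒ List ⇒ a d
Derivation 2: Item ⇒ Fact ⇒ a d

Two distinct leftmost derivations for the same string.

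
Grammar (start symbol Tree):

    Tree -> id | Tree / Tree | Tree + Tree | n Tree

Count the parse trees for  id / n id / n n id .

Parse trees for id / n id / n n id:
  [Tree [Tree id] / [Tree [Tree n [Tree id]] / [Tree n [Tree n [Tree id]]]]]
  [Tree [Tree id] / [Tree n [Tree [Tree id] / [Tree n [Tree n [Tree id]]]]]]
  [Tree [Tree [Tree id] / [Tree n [Tree id]]] / [Tree n [Tree n [Tree id]]]]

3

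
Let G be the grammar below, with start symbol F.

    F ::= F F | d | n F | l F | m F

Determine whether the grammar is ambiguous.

Ambiguous

Witness: d d d

Derivation 1: F ⇒ F F ⇒ F F F ⇒ d F F ⇒ d d F ⇒ d d d
Derivation 2: F ⇒ F F ⇒ d F ⇒ d F F ⇒ d d F ⇒ d d d

Two distinct leftmost derivations for the same string.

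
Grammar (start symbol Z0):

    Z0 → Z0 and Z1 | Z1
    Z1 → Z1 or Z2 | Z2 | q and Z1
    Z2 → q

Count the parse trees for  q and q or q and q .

3

Parse trees for q and q or q and q:
  [Z0 [Z0 [Z0 [Z1 [Z2 q]]] and [Z1 [Z1 [Z2 q]] or [Z2 q]]] and [Z1 [Z2 q]]]
  [Z0 [Z0 [Z1 [Z1 q and [Z1 [Z2 q]]] or [Z2 q]]] and [Z1 [Z2 q]]]
  [Z0 [Z0 [Z1 q and [Z1 [Z1 [Z2 q]] or [Z2 q]]]] and [Z1 [Z2 q]]]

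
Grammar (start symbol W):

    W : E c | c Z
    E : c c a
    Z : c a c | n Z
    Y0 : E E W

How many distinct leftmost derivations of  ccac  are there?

Parse trees for ccac:
  [W [E c c a] c]
  [W c [Z c a c]]

2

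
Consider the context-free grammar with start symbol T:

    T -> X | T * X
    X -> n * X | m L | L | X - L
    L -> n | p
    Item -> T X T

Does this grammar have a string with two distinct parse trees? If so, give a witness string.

Ambiguous

Witness: n * n

Derivation 1: T ⇒ X ⇒ n * X ⇒ n * L ⇒ n * n
Derivation 2: T ⇒ T * X ⇒ X * X ⇒ L * X ⇒ n * X ⇒ n * L ⇒ n * n

Two distinct leftmost derivations for the same string.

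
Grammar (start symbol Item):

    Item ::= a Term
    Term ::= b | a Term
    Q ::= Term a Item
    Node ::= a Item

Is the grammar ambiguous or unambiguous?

Unambiguous

Only Item, Term are reachable from Item; ignoring the rest: The reachable rules are right-linear with at most one rule per (nonterminal, next-terminal) pair. Each input token forces the next rule, so parsing is deterministic.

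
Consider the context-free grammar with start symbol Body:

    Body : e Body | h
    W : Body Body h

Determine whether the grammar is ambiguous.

(W is unreachable from Body, so its rules don't affect L(Body).) Restricted to the reachable nonterminals, every rule has the form A → t or A → t B, and no two rules for the same A share a first terminal. The grammar encodes a DFA — one run per string.

Unambiguous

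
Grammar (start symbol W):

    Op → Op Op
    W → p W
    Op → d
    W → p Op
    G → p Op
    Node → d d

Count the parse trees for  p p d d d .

2

Parse trees for p p d d d:
  [W p [W p [Op [Op d] [Op [Op d] [Op d]]]]]
  [W p [W p [Op [Op [Op d] [Op d]] [Op d]]]]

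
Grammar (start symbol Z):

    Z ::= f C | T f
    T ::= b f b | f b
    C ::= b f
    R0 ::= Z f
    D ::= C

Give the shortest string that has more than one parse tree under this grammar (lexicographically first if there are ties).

length 3: f b f has 2 parse trees

Two derivations of f b f:
  Z ⇒ f C ⇒ f b f
  Z ⇒ T f ⇒ f b f

f b f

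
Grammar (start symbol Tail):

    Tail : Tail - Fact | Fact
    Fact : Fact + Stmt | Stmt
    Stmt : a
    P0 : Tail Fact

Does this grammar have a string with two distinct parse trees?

(P0 is unreachable from Tail, so its rules don't affect L(Tail).) The grammar is stratified — Tail handles '-' (left-recursive), Fact handles '+', Stmt atoms. Each operator has a fixed associativity and precedence level, so every string has one parse.

Unambiguous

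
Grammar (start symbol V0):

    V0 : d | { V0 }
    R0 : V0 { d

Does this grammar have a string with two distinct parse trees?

Unambiguous

(R0 is unreachable from V0, so its rules don't affect L(V0).) L(V0) is { openⁿ atom closeⁿ : n ≥ 0 }. The bracket depth fixes n, and the derivation is forced at every step.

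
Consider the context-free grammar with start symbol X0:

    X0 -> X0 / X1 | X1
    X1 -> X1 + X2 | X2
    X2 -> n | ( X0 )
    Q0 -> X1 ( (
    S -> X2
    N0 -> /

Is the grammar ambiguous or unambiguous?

Unambiguous

(Q0, S, N0 are unreachable from X0, so their rules don't affect L(X0).) This is a standard precedence ladder (X0 over X1 over X2), with each level left-recursive on its own operator ('/' at X0, '+' at X1). That structure is LR(1), hence unambiguous.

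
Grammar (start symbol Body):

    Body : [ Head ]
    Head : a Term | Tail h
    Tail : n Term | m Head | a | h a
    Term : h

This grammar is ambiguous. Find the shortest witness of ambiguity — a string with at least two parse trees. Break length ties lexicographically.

[ a h ]

length 4: [ a h ] has 2 parse trees

Two derivations of [ a h ]:
  Body ⇒ [ Head ] ⇒ [ a Term ] ⇒ [ a h ]
  Body ⇒ [ Head ] ⇒ [ Tail h ] ⇒ [ a h ]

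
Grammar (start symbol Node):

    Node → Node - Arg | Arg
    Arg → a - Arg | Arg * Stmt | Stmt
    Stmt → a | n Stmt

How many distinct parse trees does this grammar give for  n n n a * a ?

1

Parse trees for n n n a * a:
  [Node [Arg [Arg [Stmt n [Stmt n [Stmt n [Stmt a]]]]] * [Stmt a]]]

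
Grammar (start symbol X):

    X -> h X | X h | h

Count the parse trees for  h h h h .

8

Parse trees for h h h h:
  [X h [X h [X h [X h]]]]
  [X h [X h [X [X h] h]]]
  [X h [X [X h [X h]] h]]
  [X h [X [X [X h] h] h]]
  [X [X h [X h [X h]]] h]
  [X [X h [X [X h] h]] h]
  [X [X [X h [X h]] h] h]
  [X [X [X [X h] h] h] h]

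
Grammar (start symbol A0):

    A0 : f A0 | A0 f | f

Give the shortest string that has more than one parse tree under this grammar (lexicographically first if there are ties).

length 1: no string has ≥2 trees
length 2: f f has 2 parse trees

Two derivations of f f:
  A0 ⇒ f A0 ⇒ f f
  A0 ⇒ A0 f ⇒ f f

f f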